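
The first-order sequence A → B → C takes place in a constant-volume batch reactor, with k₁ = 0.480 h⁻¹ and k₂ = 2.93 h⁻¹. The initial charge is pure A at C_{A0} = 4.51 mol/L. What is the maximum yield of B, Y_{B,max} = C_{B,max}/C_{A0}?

0.115

Evaluating C_B at t_opt = ln(k₂/k₁)/(k₂−k₁) gives C_{B,max}/C_{A0} = (k₁/k₂)^[k₂/(k₂−k₁)].
= (0.480/2.93)^(2.93/(2.93−0.480)) = (0.1638)^(1.196) = 0.1149.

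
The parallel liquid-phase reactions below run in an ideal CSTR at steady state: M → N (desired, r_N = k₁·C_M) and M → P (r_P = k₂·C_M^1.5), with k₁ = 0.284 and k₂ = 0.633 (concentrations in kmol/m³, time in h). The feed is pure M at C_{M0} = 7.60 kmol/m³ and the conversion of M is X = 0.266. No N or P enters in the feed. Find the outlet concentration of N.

Exit C_M = C_{M0}(1−X) = 7.60×0.734 = 5.578 kmol/m³.
Rates in a CSTR are evaluated at the outlet concentration: r_N = 0.284×5.578 = 1.584, r_P = 0.633×5.578^1.5 = 8.340.
Fraction of consumed M going to N: r_N/(r_N+r_P) = 0.1596.
C_N = 0.1596·C_{M0}·X = 0.1596×7.60×0.266 = 0.323 kmol/m³.

0.323 kmol/m³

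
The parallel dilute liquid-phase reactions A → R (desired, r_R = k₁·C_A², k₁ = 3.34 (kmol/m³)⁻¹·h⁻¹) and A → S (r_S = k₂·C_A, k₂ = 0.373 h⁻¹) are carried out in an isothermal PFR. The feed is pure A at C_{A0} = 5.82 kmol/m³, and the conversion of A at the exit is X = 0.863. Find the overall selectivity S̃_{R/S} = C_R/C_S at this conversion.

C_A = C_{A0}(1−X) = 0.7973 kmol/m³.
Along a PFR/batch, dC_S/dC_A = −r_S/(r_R+r_S) = −k₂/(k₂+k₁·C_A).
Integrating from C_{A0} to C_A: C_S = (0.373/3.34)·ln[(0.373+3.34·5.82)/(0.373+3.34·0.797)] = 0.1117·ln(19.81/3.036) = 0.2095 kmol/m³.
Then C_R = (C_{A0}−C_A) − C_S = 5.023 − 0.2095 = 4.813 kmol/m³.
S̃_{R/S} = C_R/C_S = 4.813/0.2095 = 23.0.

23.0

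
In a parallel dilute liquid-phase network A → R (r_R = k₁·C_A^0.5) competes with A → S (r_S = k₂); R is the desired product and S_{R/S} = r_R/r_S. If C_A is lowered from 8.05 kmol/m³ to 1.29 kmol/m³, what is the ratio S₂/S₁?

0.400

S_{R/S} = (k₁/k₂)·C_A^0.5, so S₂/S₁ = (C_{A,2}/C_{A,1})^0.5.
= (1.29/8.05)^0.5 = (0.1602)^0.5 = 0.400.
Selectivity toward R falls as C_A falls — high-concentration operation is favoured.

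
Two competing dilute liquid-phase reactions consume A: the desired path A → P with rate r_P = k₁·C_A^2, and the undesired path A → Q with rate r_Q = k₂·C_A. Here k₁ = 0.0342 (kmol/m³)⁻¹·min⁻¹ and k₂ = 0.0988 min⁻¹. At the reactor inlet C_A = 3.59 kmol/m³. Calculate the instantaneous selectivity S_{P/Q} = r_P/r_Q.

1.24

S_{P/Q} = r_P/r_Q = (k₁·C_A^2)/(k₂·C_A) = (k₁/k₂)·C_A.
= (0.0342×3.590^2) / (0.0988×3.590) = 0.4408/0.3547 = 1.24.
Since the desired path is higher order in A, keeping C_A high (PFR or concentrated feed) favours P.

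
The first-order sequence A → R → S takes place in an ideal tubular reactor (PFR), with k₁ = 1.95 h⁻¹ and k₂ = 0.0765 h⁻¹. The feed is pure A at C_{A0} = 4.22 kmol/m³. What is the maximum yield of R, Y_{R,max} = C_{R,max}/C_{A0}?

For a first-order series the maximum intermediate yield is C_{R,max}/C_{A0} = (k₁/k₂)^[k₂/(k₂−k₁)].
= (1.95/0.0765)^(0.0765/(0.0765−1.95)) = (25.49)^(-0.04083) = 0.8761.

0.876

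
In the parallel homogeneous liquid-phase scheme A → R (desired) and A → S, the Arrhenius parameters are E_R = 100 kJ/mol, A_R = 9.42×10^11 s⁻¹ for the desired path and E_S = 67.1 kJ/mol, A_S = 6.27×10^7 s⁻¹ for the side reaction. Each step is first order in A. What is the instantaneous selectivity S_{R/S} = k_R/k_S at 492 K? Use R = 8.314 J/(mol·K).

With equal orders, S_{R/S} = k_R/k_S = (A_R/A_S)·exp[(E_S−E_R)/(RT)].
(E_S−E_R)/(RT) = (67.1−100)×10³/(8.314×492) = -32900/4090 = -8.043.
k_R/k_S = (9.42×10^11/6.27×10^7)·exp(-8.043) = 15024 × 3.213×10^-4 = 4.83.

4.83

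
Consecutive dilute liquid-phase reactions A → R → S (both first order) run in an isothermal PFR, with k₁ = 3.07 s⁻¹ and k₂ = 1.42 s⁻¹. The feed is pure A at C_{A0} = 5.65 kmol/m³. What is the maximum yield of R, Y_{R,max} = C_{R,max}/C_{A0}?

At the optimum, C_{R,max}/C_{A0} = (k₁/k₂)^[k₂/(k₂−k₁)].
= (3.07/1.42)^(1.42/(1.42−3.07)) = (2.162)^(-0.8606) = 0.5150.

0.515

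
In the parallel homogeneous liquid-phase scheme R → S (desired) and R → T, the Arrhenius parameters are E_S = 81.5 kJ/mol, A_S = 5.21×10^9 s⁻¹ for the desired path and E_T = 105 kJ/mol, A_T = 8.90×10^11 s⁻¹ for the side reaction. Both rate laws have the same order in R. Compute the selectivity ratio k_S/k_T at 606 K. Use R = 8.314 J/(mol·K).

Since both paths have the same order in R, the concentration cancels and S_{S/T} = k_S/k_T = (A_S/A_T)·exp[(E_T−E_S)/(RT)].
(E_T−E_S)/(RT) = (105−81.5)×10³/(8.314×606) = 23500/5038 = 4.664.
k_S/k_T = (5.21×10^9/8.90×10^11)·exp(4.664) = 0.005854 × 106.1 = 0.621.
Since E_S < E_T, lowering the temperature improves selectivity toward S.

0.621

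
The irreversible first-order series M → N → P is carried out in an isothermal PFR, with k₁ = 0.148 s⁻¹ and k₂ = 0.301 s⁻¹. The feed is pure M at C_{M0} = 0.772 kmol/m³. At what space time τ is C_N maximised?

4.64 s

The intermediate peaks when r₁ = r₂, i.e. k₁e^(−k₁τ) = k₂e^(−k₂τ), giving τ_opt = ln(k₂/k₁)/(k₂−k₁).
= ln(0.301/0.148)/(0.301−0.148) = ln(2.034)/0.1530 = 0.7099/0.1530 = 4.64 s.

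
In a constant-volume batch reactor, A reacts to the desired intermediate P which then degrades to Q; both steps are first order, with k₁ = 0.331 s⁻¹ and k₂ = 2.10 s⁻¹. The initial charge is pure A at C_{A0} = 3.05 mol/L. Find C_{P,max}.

0.340 mol/L

Evaluating C_P at t_opt = ln(k₂/k₁)/(k₂−k₁) gives C_{P,max}/C_{A0} = (k₁/k₂)^[k₂/(k₂−k₁)].
= (0.331/2.10)^(2.10/(2.10−0.331)) = (0.1576)^(1.187) = 0.1116.
C_{P,max} = 0.1116×3.05 = 0.340 mol/L.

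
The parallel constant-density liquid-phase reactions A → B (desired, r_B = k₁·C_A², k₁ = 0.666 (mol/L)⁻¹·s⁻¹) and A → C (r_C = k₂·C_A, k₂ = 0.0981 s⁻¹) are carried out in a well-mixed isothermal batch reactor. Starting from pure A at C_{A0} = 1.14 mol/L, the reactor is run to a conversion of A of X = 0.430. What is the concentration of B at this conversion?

0.420 mol/L

C_A = C_{A0}(1−X) = 0.6498 mol/L.
Along a PFR/batch, dC_C/dC_A = −r_C/(r_B+r_C) = −k₂/(k₂+k₁·C_A).
Integrating from C_{A0} to C_A: C_C = (0.0981/0.666)·ln[(0.0981+0.666·1.14)/(0.0981+0.666·0.650)] = 0.1473·ln(0.8573/0.5309) = 0.07060 mol/L.
Then C_B = (C_{A0}−C_A) − C_C = 0.4902 − 0.07060 = 0.4196 mol/L.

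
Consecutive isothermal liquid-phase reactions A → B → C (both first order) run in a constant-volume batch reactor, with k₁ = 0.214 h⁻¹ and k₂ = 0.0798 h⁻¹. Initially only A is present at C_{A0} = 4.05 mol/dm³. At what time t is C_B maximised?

7.35 h

For first-order series the maximum of C_B occurs at t_opt = ln(k₂/k₁)/(k₂−k₁).
= ln(0.0798/0.214)/(0.0798−0.214) = ln(0.3729)/-0.1342 = -0.9865/-0.1342 = 7.35 h.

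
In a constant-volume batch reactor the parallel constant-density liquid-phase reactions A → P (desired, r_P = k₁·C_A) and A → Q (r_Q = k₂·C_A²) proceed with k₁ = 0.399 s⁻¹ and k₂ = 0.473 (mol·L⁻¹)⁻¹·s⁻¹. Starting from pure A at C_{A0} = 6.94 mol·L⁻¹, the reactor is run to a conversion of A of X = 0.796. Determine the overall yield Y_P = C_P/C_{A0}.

0.150

C_A = C_{A0}(1−X) = 1.416 mol·L⁻¹.
Along a PFR/batch, dC_P/dC_A = −r_P/(r_P+r_Q) = −k₁/(k₁+k₂·C_A).
Integrating from C_{A0} to C_A: C_P = (0.399/0.473)·ln[(0.399+0.473·6.94)/(0.399+0.473·1.42)] = 0.8436·ln(3.682/1.069) = 1.043 mol·L⁻¹.
Y_P = C_P/C_{A0} = 1.043/6.94 = 0.150.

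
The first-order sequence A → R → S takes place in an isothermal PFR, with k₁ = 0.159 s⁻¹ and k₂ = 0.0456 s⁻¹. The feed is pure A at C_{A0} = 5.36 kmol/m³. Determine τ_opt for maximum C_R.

The intermediate peaks when r₁ = r₂, i.e. k₁e^(−k₁τ) = k₂e^(−k₂τ), giving τ_opt = ln(k₂/k₁)/(k₂−k₁).
= ln(0.0456/0.159)/(0.0456−0.159) = ln(0.2868)/-0.1134 = -1.249/-0.1134 = 11.0 s.

11.0 s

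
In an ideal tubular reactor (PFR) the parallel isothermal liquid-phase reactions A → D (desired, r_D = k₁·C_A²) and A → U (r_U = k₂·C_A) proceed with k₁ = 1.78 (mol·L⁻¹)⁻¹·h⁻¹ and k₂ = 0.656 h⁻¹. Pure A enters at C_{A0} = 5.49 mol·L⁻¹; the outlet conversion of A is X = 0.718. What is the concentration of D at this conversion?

3.53 mol·L⁻¹

C_A = C_{A0}(1−X) = 1.548 mol·L⁻¹.
Along a PFR/batch, dC_U/dC_A = −r_U/(r_D+r_U) = −k₂/(k₂+k₁·C_A).
Integrating from C_{A0} to C_A: C_U = (0.656/1.78)·ln[(0.656+1.78·5.49)/(0.656+1.78·1.55)] = 0.3685·ln(10.43/3.412) = 0.4118 mol·L⁻¹.
Then C_D = (C_{A0}−C_A) − C_U = 3.942 − 0.4118 = 3.530 mol·L⁻¹.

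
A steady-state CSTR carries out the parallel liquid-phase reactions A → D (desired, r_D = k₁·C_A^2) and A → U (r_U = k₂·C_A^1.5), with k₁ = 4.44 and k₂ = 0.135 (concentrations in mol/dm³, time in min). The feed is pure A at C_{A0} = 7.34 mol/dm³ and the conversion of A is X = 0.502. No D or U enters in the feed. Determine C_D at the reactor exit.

3.63 mol/dm³

Exit C_A = C_{A0}(1−X) = 7.34×0.498 = 3.655 mol/dm³.
A CSTR operates uniformly at the exit composition, giving r_D = 59.32 and r_U = 0.9435 (each k·C_A^n at C_A = 3.655).
Fraction of consumed A going to D: r_D/(r_D+r_U) = 0.9843.
C_D = 0.9843·C_{A0}·X = 0.9843×7.34×0.502 = 3.63 mol/dm³.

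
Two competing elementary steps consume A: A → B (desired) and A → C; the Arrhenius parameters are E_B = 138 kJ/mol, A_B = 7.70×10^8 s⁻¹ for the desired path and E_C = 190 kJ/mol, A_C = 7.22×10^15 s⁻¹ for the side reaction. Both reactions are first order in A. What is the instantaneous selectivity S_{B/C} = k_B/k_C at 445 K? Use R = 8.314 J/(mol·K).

0.136

With equal orders, S_{B/C} = k_B/k_C = (A_B/A_C)·exp[(E_C−E_B)/(RT)].
(E_C−E_B)/(RT) = (190−138)×10³/(8.314×445) = 52000/3700 = 14.06.
k_B/k_C = (7.70×10^8/7.22×10^15)·exp(14.06) = 1.066×10^-7 × 1.271×10^6 = 0.136.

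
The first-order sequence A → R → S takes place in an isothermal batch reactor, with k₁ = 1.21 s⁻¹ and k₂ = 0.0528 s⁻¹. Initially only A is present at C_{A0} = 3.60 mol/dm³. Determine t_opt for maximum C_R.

2.71 s

The intermediate peaks when r₁ = r₂, i.e. k₁e^(−k₁t) = k₂e^(−k₂t), giving t_opt = ln(k₂/k₁)/(k₂−k₁).
= ln(0.0528/1.21)/(0.0528−1.21) = ln(0.04364)/-1.157 = -3.132/-1.157 = 2.71 s.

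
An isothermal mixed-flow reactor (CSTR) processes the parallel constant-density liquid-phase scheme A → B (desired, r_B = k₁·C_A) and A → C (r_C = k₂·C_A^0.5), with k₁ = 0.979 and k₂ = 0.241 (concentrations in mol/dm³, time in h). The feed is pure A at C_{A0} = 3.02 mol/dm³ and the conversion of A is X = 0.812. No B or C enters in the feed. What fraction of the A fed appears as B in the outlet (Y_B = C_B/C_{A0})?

Exit C_A = C_{A0}(1−X) = 3.02×0.188 = 0.5678 mol/dm³.
Rates in a CSTR are evaluated at the outlet concentration: r_B = 0.979×0.5678 = 0.5558, r_C = 0.241×0.5678^0.5 = 0.1816.
Fraction of consumed A going to B: r_B/(r_B+r_C) = 0.7537.
C_B = 0.7537·C_{A0}·X = 0.7537×3.02×0.812 = 1.85 mol/dm³; Y_B = C_B/C_{A0} = 0.612.

0.612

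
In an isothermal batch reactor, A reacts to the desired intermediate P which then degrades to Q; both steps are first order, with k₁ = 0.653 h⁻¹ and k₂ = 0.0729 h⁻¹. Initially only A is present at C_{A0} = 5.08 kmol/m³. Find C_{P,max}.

For a first-order series the maximum intermediate yield is C_{P,max}/C_{A0} = (k₁/k₂)^[k₂/(k₂−k₁)].
= (0.653/0.0729)^(0.0729/(0.0729−0.653)) = (8.957)^(-0.1257) = 0.7592.
C_{P,max} = 0.7592×5.08 = 3.86 kmol/m³.

3.86 kmol/m³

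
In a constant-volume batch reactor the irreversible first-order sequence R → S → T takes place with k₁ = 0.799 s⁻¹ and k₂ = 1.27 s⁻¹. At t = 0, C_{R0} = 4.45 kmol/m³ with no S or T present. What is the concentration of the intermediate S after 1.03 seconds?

The intermediate concentration in a first-order A→B→C sequence is C_S = k₁C_{R0}(e^(−k₁t) − e^(−k₂t))/(k₂−k₁).
e^(−k₁t) = e^(−0.799×1.03) = e^(−0.8230) = 0.4391; e^(−k₂t) = e^(−1.308) = 0.2703.
C_S = 0.799×4.45/(1.27−0.799) × (0.4391−0.2703) = 7.549×0.1688 = 1.274 kmol/m³.

1.27 kmol/m³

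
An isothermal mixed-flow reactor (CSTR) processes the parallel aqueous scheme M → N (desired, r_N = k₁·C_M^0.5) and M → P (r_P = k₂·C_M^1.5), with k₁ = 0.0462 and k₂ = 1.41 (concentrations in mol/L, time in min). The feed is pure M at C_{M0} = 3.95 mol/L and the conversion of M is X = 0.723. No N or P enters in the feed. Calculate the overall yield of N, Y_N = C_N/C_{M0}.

0.0210

Exit C_M = C_{M0}(1−X) = 3.95×0.277 = 1.094 mol/L.
Rates in a CSTR are evaluated at the outlet concentration: r_N = 0.0462×1.094^0.5 = 0.04833, r_P = 1.41×1.094^1.5 = 1.614.
Fraction of consumed M going to N: r_N/(r_N+r_P) = 0.02908.
C_N = 0.02908·C_{M0}·X = 0.02908×3.95×0.723 = 0.0830 mol/L; Y_N = C_N/C_{M0} = 0.0210.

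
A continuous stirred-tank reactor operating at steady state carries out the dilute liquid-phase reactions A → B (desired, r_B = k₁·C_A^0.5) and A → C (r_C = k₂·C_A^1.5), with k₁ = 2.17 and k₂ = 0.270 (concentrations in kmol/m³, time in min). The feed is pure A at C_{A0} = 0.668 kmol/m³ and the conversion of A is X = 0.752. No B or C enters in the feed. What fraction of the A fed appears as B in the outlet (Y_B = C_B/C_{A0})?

0.737

Exit C_A = C_{A0}(1−X) = 0.668×0.248 = 0.1657 kmol/m³.
A CSTR operates uniformly at the exit composition, giving r_B = 0.8832 and r_C = 0.01821 (each k·C_A^n at C_A = 0.1657).
Fraction of consumed A going to B: r_B/(r_B+r_C) = 0.9798.
C_B = 0.9798·C_{A0}·X = 0.9798×0.668×0.752 = 0.492 kmol/m³; Y_B = C_B/C_{A0} = 0.737.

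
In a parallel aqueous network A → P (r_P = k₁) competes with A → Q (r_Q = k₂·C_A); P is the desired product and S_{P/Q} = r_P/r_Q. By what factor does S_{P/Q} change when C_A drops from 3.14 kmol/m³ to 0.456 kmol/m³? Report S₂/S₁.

S_{P/Q} = (k₁/k₂)·C_A⁻¹, so S₂/S₁ = (C_{A,2}/C_{A,1})⁻¹.
= 3.14/0.456 = 6.89.
Selectivity toward P rises as C_A falls — low-concentration operation is favoured.

6.89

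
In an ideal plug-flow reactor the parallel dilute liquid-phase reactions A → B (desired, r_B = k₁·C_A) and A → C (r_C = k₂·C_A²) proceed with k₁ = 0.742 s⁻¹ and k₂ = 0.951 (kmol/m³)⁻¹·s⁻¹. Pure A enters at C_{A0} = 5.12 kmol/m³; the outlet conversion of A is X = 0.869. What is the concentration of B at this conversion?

1.09 kmol/m³

C_A = C_{A0}(1−X) = 0.6707 kmol/m³.
Along a PFR/batch, dC_B/dC_A = −r_B/(r_B+r_C) = −k₁/(k₁+k₂·C_A).
Integrating from C_{A0} to C_A: C_B = (0.742/0.951)·ln[(0.742+0.951·5.12)/(0.742+0.951·0.671)] = 0.7802·ln(5.611/1.380) = 1.094 kmol/m³.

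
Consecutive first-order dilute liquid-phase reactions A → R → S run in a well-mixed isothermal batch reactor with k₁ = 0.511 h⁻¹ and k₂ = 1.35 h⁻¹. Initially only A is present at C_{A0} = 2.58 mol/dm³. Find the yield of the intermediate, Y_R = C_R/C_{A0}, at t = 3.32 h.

0.105

For first-order series with pure A initially, C_R(t) = k₁C_{A0}/(k₂−k₁)·(e^(−k₁t) − e^(−k₂t)).
e^(−k₁t) = e^(−0.511×3.32) = e^(−1.697) = 0.1833; e^(−k₂t) = e^(−4.482) = 0.01131.
C_R = 0.511×2.58/(1.35−0.511) × (0.1833−0.01131) = 1.571×0.1720 = 0.2703 mol/dm³.
Y_R = C_R/C_{A0} = 0.2703/2.58 = 0.105.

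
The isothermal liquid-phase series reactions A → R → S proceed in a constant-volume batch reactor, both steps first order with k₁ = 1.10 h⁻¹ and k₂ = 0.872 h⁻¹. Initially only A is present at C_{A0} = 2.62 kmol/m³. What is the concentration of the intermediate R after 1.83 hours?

0.874 kmol/m³

For first-order series with pure A initially, C_R(t) = k₁C_{A0}/(k₂−k₁)·(e^(−k₁t) − e^(−k₂t)).
e^(−k₁t) = e^(−1.10×1.83) = e^(−2.013) = 0.1336; e^(−k₂t) = e^(−1.596) = 0.2028.
C_R = 1.10×2.62/(0.872−1.10) × (0.1336−0.2028) = (-12.64)×(-0.06917) = 0.8743 kmol/m³.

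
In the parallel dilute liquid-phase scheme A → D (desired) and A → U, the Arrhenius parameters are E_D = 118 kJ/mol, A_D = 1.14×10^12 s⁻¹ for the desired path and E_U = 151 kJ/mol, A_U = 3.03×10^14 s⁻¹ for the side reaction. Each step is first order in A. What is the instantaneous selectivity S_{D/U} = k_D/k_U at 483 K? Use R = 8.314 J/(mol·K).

With equal orders, S_{D/U} = k_D/k_U = (A_D/A_U)·exp[(E_U−E_D)/(RT)].
(E_U−E_D)/(RT) = (151−118)×10³/(8.314×483) = 33000/4016 = 8.218.
k_D/k_U = (1.14×10^12/3.03×10^14)·exp(8.218) = 0.003762 × 3706 = 13.9.

13.9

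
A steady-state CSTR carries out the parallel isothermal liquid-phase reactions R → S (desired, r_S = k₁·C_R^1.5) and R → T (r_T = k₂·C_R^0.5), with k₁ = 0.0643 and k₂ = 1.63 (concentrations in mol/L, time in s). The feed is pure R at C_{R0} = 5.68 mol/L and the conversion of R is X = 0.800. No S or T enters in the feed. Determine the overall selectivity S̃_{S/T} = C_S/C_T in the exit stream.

Exit C_R = C_{R0}(1−X) = 5.68×0.200 = 1.136 mol/L.
In a CSTR the entire volume is at exit conditions, so r_S = 0.0643×1.136^1.5 = 0.07785 and r_T = 1.63×1.136^0.5 = 1.737.
Overall selectivity = C_S/C_T = r_Sτ/(r_Tτ) = r_S/r_T = 0.0448.

0.0448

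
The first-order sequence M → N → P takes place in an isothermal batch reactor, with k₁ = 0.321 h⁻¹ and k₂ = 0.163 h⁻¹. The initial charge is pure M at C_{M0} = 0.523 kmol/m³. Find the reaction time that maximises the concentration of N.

4.29 h

For first-order series the maximum of C_N occurs at t_opt = ln(k₂/k₁)/(k₂−k₁).
= ln(0.163/0.321)/(0.163−0.321) = ln(0.5078)/-0.1580 = -0.6777/-0.1580 = 4.29 h.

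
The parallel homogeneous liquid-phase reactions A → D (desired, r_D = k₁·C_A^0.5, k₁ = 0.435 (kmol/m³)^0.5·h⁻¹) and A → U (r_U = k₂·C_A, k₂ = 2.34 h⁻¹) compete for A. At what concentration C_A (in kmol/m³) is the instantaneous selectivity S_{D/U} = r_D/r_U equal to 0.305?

S_{D/U} = (k₁/k₂)·C_A^-0.5 ⇒ C_A = (S·k₂/k₁)^(-2).
= (0.305×2.34/0.435)^(-2) = (1.641)^(-2) = 0.371 kmol/m³.

0.371 kmol/m³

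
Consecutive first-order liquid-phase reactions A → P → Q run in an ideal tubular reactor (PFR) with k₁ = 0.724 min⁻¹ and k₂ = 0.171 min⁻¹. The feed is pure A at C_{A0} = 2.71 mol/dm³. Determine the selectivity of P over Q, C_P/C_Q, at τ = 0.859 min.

12.0

The intermediate concentration in a first-order A→B→C sequence is C_P = k₁C_{A0}(e^(−k₁τ) − e^(−k₂τ))/(k₂−k₁).
e^(−k₁τ) = e^(−0.724×0.859) = e^(−0.6219) = 0.5369; e^(−k₂τ) = e^(−0.1469) = 0.8634.
C_P = 0.724×2.71/(0.171−0.724) × (0.5369−0.8634) = (-3.548)×(-0.3265) = 1.158 mol/dm³.
C_A = C_{A0}e^(−k₁τ) = 1.455 mol/dm³, so C_Q = C_{A0}−C_A−C_P = 0.09663 mol/dm³; C_P/C_Q = 12.0.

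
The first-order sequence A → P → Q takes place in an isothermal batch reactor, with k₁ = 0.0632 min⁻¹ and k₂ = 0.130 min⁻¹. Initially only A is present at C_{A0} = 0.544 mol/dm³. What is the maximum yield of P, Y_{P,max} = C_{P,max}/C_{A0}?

At the optimum, C_{P,max}/C_{A0} = (k₁/k₂)^[k₂/(k₂−k₁)].
= (0.0632/0.130)^(0.130/(0.130−0.0632)) = (0.4862)^(1.946) = 0.2457.

0.246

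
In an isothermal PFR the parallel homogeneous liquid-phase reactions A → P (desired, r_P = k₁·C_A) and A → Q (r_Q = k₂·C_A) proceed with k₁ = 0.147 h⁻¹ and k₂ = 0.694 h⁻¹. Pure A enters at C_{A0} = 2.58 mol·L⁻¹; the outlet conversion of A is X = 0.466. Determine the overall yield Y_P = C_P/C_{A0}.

0.0815

C_A = C_{A0}(1−X) = 1.378 mol·L⁻¹.
Both paths are first order in A, so the instantaneous fraction to P is constant: dC_P/d(−C_A) = k₁/(k₁+k₂) = 0.1748.
C_P = 0.1748·(C_{A0}−C_A) = 0.1748×1.202 = 0.210 mol·L⁻¹.
Y_P = C_P/C_{A0} = 0.2101/2.58 = 0.0815.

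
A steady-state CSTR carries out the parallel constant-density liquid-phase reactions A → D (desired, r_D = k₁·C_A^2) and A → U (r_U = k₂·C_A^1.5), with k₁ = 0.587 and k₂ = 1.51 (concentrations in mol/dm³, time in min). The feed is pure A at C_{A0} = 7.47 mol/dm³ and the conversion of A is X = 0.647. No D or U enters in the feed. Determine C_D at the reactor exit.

Exit C_A = C_{A0}(1−X) = 7.47×0.353 = 2.637 mol/dm³.
Rates in a CSTR are evaluated at the outlet concentration: r_D = 0.587×2.637^2 = 4.082, r_U = 1.51×2.637^1.5 = 6.466.
Fraction of consumed A going to D: r_D/(r_D+r_U) = 0.3870.
C_D = 0.3870·C_{A0}·X = 0.3870×7.47×0.647 = 1.87 mol/dm³.

1.87 mol/dm³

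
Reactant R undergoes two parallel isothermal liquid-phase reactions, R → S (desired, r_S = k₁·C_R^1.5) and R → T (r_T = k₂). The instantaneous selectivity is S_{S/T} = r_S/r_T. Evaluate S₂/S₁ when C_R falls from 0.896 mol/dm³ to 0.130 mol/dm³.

S_{S/T} = (k₁/k₂)·C_R^1.5, so S₂/S₁ = (C_{R,2}/C_{R,1})^1.5.
= (0.130/0.896)^1.5 = (0.1451)^1.5 = 0.0553.
Selectivity toward S falls as C_R falls — high-concentration operation is favoured.

0.0553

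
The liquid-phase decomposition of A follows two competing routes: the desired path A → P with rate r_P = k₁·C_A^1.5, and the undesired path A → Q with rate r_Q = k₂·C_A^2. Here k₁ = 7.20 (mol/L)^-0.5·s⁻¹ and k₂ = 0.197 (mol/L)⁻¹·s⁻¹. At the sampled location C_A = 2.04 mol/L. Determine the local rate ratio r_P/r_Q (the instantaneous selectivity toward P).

25.6

S_{P/Q} = r_P/r_Q = (k₁·C_A^1.5)/(k₂·C_A^2) = (k₁/k₂)·C_A^-0.5.
= (7.20×2.040^1.5) / (0.197×2.040^2) = 20.98/0.8198 = 25.6.
The undesired path is higher order in A, so low C_A (CSTR or dilute feed) favours P.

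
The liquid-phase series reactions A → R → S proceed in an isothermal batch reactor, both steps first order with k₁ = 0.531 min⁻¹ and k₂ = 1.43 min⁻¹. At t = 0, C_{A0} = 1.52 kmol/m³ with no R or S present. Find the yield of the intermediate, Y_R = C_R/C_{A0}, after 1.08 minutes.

For first-order series with pure A initially, C_R(t) = k₁C_{A0}/(k₂−k₁)·(e^(−k₁t) − e^(−k₂t)).
e^(−k₁t) = e^(−0.531×1.08) = e^(−0.5735) = 0.5636; e^(−k₂t) = e^(−1.544) = 0.2134.
C_R = 0.531×1.52/(1.43−0.531) × (0.5636−0.2134) = 0.8978×0.3501 = 0.3143 kmol/m³.
Y_R = C_R/C_{A0} = 0.3143/1.52 = 0.207.

0.207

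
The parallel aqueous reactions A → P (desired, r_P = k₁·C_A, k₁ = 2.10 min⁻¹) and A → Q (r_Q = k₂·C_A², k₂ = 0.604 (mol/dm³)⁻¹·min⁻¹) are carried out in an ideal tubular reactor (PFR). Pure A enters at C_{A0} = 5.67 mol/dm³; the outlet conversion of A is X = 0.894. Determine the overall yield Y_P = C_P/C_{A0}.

0.495

C_A = C_{A0}(1−X) = 0.6010 mol/dm³.
Along a PFR/batch, dC_P/dC_A = −r_P/(r_P+r_Q) = −k₁/(k₁+k₂·C_A).
Integrating from C_{A0} to C_A: C_P = (2.10/0.604)·ln[(2.10+0.604·5.67)/(2.10+0.604·0.601)] = 3.477·ln(5.525/2.463) = 2.809 mol/dm³.
Y_P = C_P/C_{A0} = 2.809/5.67 = 0.495.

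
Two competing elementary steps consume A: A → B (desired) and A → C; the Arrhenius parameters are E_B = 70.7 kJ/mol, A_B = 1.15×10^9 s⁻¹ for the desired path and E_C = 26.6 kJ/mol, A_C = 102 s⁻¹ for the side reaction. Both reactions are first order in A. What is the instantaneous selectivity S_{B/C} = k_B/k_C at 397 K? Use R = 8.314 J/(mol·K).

17.8

k_B/k_C = (A_B/A_C)·exp[−(E_B−E_C)/(RT)] = (A_B/A_C)·exp[(E_C−E_B)/(RT)].
(E_C−E_B)/(RT) = (26.6−70.7)×10³/(8.314×397) = -44100/3301 = -13.36.
k_B/k_C = (1.15×10^9/102)·exp(-13.36) = 1.127×10^7 × 1.575×10^-6 = 17.8.
Since E_B > E_C, raising the temperature improves selectivity toward B.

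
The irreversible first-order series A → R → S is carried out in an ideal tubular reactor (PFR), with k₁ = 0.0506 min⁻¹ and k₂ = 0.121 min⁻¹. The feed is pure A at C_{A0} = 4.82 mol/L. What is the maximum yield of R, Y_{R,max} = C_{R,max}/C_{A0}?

0.223

Evaluating C_R at τ_opt = ln(k₂/k₁)/(k₂−k₁) gives C_{R,max}/C_{A0} = (k₁/k₂)^[k₂/(k₂−k₁)].
= (0.0506/0.121)^(0.121/(0.121−0.0506)) = (0.4182)^(1.719) = 0.2235.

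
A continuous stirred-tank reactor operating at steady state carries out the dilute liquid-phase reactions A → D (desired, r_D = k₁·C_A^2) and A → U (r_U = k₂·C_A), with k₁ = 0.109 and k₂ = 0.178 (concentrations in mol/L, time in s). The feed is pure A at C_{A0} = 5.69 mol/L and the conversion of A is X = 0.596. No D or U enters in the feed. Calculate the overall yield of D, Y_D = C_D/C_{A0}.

0.348

Exit C_A = C_{A0}(1−X) = 5.69×0.404 = 2.299 mol/L.
A CSTR operates uniformly at the exit composition, giving r_D = 0.5760 and r_U = 0.4092 (each k·C_A^n at C_A = 2.299).
Fraction of consumed A going to D: r_D/(r_D+r_U) = 0.5847.
C_D = 0.5847·C_{A0}·X = 0.5847×5.69×0.596 = 1.98 mol/L; Y_D = C_D/C_{A0} = 0.348.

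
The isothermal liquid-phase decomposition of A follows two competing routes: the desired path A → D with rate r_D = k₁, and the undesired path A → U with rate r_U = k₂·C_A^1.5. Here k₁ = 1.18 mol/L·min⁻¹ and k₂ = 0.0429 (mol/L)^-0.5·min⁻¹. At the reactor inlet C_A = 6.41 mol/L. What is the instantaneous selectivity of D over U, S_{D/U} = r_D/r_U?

1.69

S_{D/U} = r_D/r_U = (k₁)/(k₂·C_A^1.5) = (k₁/k₂)·C_A^-1.5.
= (1.18) / (0.0429×6.410^1.5) = 1.180/0.6962 = 1.69.
The undesired path is higher order in A, so low C_A (CSTR or dilute feed) favours D.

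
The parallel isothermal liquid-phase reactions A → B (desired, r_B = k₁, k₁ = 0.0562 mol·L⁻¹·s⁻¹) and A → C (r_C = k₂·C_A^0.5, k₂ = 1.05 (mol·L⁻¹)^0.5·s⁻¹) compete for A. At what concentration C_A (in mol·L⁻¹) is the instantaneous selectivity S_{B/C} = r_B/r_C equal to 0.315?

0.0289 mol·L⁻¹

S_{B/C} = (k₁/k₂)·C_A^-0.5 ⇒ C_A = (S·k₂/k₁)^(-2).
= (0.315×1.05/0.0562)^(-2) = (5.885)^(-2) = 0.0289 mol·L⁻¹.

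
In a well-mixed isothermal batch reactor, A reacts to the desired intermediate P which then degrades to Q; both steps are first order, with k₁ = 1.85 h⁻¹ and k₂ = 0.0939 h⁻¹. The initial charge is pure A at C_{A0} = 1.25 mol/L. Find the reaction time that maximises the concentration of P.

1.70 h

Setting dC_P/dt = 0 gives t_opt = ln(k₂/k₁)/(k₂−k₁).
= ln(0.0939/1.85)/(0.0939−1.85) = ln(0.05076)/-1.756 = -2.981/-1.756 = 1.70 h.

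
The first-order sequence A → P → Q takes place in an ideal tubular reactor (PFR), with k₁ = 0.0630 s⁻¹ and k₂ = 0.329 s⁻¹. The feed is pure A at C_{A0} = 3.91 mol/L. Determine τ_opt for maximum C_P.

6.21 s

Setting dC_P/dτ = 0 gives τ_opt = ln(k₂/k₁)/(k₂−k₁).
= ln(0.329/0.0630)/(0.329−0.0630) = ln(5.222)/0.2660 = 1.653/0.2660 = 6.21 s.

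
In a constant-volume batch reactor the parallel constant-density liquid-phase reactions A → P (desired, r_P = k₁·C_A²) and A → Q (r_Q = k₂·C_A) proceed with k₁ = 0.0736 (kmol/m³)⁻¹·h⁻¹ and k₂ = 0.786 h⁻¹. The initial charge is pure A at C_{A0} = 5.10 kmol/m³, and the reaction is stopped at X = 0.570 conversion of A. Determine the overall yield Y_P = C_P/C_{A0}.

C_A = C_{A0}(1−X) = 2.193 kmol/m³.
Along a PFR/batch, dC_Q/dC_A = −r_Q/(r_P+r_Q) = −k₂/(k₂+k₁·C_A).
Integrating from C_{A0} to C_A: C_Q = (0.786/0.0736)·ln[(0.786+0.0736·5.10)/(0.786+0.0736·2.19)] = 10.68·ln(1.161/0.9474) = 2.175 kmol/m³.
Then C_P = (C_{A0}−C_A) − C_Q = 2.907 − 2.175 = 0.7325 kmol/m³.
Y_P = C_P/C_{A0} = 0.7325/5.10 = 0.144.

0.144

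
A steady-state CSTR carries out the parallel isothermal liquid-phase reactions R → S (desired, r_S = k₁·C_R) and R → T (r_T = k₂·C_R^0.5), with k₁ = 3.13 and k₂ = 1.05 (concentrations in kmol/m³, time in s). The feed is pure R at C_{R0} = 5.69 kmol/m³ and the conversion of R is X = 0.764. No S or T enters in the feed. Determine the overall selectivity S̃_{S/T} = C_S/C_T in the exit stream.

3.45

Exit C_R = C_{R0}(1−X) = 5.69×0.236 = 1.343 kmol/m³.
In a CSTR the entire volume is at exit conditions, so r_S = 3.13×1.343 = 4.203 and r_T = 1.05×1.343^0.5 = 1.217.
Overall selectivity = C_S/C_T = r_Sτ/(r_Tτ) = r_S/r_T = 3.45.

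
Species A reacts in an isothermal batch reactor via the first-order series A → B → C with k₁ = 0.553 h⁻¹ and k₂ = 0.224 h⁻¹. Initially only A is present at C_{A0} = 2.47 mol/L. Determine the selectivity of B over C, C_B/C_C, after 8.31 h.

0.328

The intermediate concentration in a first-order A→B→C sequence is C_B = k₁C_{A0}(e^(−k₁t) − e^(−k₂t))/(k₂−k₁).
e^(−k₁t) = e^(−0.553×8.31) = e^(−4.595) = 0.01010; e^(−k₂t) = e^(−1.861) = 0.1554.
C_B = 0.553×2.47/(0.224−0.553) × (0.01010−0.1554) = (-4.152)×(-0.1454) = 0.6035 mol/L.
C_A = C_{A0}e^(−k₁t) = 0.02494 mol/L, so C_C = C_{A0}−C_A−C_B = 1.842 mol/L; C_B/C_C = 0.328.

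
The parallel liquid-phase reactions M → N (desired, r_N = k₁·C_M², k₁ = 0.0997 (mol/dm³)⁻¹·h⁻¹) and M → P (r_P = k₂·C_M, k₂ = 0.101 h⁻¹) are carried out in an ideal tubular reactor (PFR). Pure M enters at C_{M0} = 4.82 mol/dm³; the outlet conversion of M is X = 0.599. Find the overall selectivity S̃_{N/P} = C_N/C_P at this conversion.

C_M = C_{M0}(1−X) = 1.933 mol/dm³.
Along a PFR/batch, dC_P/dC_M = −r_P/(r_N+r_P) = −k₂/(k₂+k₁·C_M).
Integrating from C_{M0} to C_M: C_P = (0.101/0.0997)·ln[(0.101+0.0997·4.82)/(0.101+0.0997·1.93)] = 1.013·ln(0.5816/0.2937) = 0.6920 mol/dm³.
Then C_N = (C_{M0}−C_M) − C_P = 2.887 − 0.6920 = 2.195 mol/dm³.
S̃_{N/P} = C_N/C_P = 2.195/0.6920 = 3.17.

3.17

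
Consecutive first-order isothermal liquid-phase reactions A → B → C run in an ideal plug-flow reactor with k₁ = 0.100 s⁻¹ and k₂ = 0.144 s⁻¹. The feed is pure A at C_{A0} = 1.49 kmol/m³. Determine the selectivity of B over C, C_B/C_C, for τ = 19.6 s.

Solving the coupled first-order balances gives C_B(τ) = [k₁/(k₂−k₁)]·C_{A0}·(e^(−k₁τ) − e^(−k₂τ)).
e^(−k₁τ) = e^(−0.100×19.6) = e^(−1.960) = 0.1409; e^(−k₂τ) = e^(−2.822) = 0.05946.
C_B = 0.100×1.49/(0.144−0.100) × (0.1409−0.05946) = 3.386×0.08140 = 0.2756 kmol/m³.
C_A = C_{A0}e^(−k₁τ) = 0.2099 kmol/m³, so C_C = C_{A0}−C_A−C_B = 1.004 kmol/m³; C_B/C_C = 0.274.

0.274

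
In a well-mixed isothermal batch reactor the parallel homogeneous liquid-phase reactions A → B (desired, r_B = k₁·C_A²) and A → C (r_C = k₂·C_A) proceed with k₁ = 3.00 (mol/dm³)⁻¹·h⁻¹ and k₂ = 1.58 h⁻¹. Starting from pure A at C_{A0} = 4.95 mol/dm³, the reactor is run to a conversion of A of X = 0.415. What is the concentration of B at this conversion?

1.81 mol/dm³

C_A = C_{A0}(1−X) = 2.896 mol/dm³.
Along a PFR/batch, dC_C/dC_A = −r_C/(r_B+r_C) = −k₂/(k₂+k₁·C_A).
Integrating from C_{A0} to C_A: C_C = (1.58/3.00)·ln[(1.58+3.00·4.95)/(1.58+3.00·2.90)] = 0.5267·ln(16.43/10.27) = 0.2476 mol/dm³.
Then C_B = (C_{A0}−C_A) − C_C = 2.054 − 0.2476 = 1.807 mol/dm³.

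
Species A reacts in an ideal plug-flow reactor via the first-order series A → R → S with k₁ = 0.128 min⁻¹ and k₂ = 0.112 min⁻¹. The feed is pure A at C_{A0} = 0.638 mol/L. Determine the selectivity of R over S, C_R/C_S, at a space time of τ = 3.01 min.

5.24

The intermediate concentration in a first-order A→B→C sequence is C_R = k₁C_{A0}(e^(−k₁τ) − e^(−k₂τ))/(k₂−k₁).
e^(−k₁τ) = e^(−0.128×3.01) = e^(−0.3853) = 0.6803; e^(−k₂τ) = e^(−0.3371) = 0.7138.
C_R = 0.128×0.638/(0.112−0.128) × (0.6803−0.7138) = (-5.104)×(-0.03356) = 0.1713 mol/L.
C_A = C_{A0}e^(−k₁τ) = 0.4340 mol/L, so C_S = C_{A0}−C_A−C_R = 0.03269 mol/L; C_R/C_S = 5.24.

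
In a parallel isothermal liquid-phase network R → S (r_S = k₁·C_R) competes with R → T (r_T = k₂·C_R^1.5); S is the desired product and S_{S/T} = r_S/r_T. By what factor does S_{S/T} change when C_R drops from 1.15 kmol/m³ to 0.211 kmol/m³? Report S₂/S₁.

2.33

S_{S/T} = (k₁/k₂)·C_R^-0.5, so S₂/S₁ = (C_{R,2}/C_{R,1})^-0.5.
= (0.211/1.15)^(-0.5) = (0.1835)^(-0.5) = 2.33.
Selectivity toward S rises as C_R falls — low-concentration operation is favoured.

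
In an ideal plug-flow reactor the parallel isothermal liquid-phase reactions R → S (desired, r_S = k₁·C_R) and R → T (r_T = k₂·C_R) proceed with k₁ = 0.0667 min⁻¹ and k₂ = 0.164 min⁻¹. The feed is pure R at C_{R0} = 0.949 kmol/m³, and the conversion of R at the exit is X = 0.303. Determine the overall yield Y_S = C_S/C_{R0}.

C_R = C_{R0}(1−X) = 0.6615 kmol/m³.
Both paths are first order in R, so the instantaneous fraction to S is constant: dC_S/d(−C_R) = k₁/(k₁+k₂) = 0.2891.
C_S = 0.2891·(C_{R0}−C_R) = 0.2891×0.2875 = 0.0831 kmol/m³.
Y_S = C_S/C_{R0} = 0.08314/0.949 = 0.0876.

0.0876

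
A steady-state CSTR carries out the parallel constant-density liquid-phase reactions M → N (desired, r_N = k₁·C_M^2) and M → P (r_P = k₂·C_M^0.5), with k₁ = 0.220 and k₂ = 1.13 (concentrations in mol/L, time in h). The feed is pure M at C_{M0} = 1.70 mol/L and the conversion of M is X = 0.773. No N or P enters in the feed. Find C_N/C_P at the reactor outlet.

Exit C_M = C_{M0}(1−X) = 1.70×0.227 = 0.3859 mol/L.
Rates in a CSTR are evaluated at the outlet concentration: r_N = 0.220×0.3859^2 = 0.03276, r_P = 1.13×0.3859^0.5 = 0.7020.
Overall selectivity = C_N/C_P = r_Nτ/(r_Pτ) = r_N/r_P = 0.0467.

0.0467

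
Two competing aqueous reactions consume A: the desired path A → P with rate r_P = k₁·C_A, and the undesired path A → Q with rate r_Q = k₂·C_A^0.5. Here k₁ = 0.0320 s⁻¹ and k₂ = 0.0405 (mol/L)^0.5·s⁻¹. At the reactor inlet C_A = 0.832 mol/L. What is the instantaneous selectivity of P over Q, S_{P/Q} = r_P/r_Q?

S_{P/Q} = r_P/r_Q = (k₁·C_A)/(k₂·C_A^0.5) = (k₁/k₂)·C_A^0.5.
= (0.0320×0.8320) / (0.0405×0.8320^0.5) = 0.02662/0.03694 = 0.721.

0.721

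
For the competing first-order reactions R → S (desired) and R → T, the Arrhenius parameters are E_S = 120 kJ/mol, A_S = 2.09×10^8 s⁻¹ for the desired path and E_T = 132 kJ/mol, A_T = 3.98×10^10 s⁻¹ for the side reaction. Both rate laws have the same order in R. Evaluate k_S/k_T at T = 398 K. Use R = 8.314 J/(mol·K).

0.197

With equal orders, S_{S/T} = k_S/k_T = (A_S/A_T)·exp[(E_T−E_S)/(RT)].
(E_T−E_S)/(RT) = (132−120)×10³/(8.314×398) = 12000/3309 = 3.627.
k_S/k_T = (2.09×10^8/3.98×10^10)·exp(3.627) = 0.005251 × 37.58 = 0.197.
Since E_S < E_T, lowering the temperature improves selectivity toward S.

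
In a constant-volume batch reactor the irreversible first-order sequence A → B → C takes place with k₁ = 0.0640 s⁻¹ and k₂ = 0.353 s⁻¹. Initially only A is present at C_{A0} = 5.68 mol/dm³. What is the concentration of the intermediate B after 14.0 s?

0.504 mol/dm³

Solving the coupled first-order balances gives C_B(t) = [k₁/(k₂−k₁)]·C_{A0}·(e^(−k₁t) − e^(−k₂t)).
e^(−k₁t) = e^(−0.0640×14.0) = e^(−0.8960) = 0.4082; e^(−k₂t) = e^(−4.942) = 0.007140.
C_B = 0.0640×5.68/(0.353−0.0640) × (0.4082−0.007140) = 1.258×0.4011 = 0.5045 mol/dm³.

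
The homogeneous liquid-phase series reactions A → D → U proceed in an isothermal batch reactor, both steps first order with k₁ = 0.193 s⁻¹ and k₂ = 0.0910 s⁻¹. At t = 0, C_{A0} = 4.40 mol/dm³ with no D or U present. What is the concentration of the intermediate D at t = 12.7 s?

For first-order series with pure A initially, C_D(t) = k₁C_{A0}/(k₂−k₁)·(e^(−k₁t) − e^(−k₂t)).
e^(−k₁t) = e^(−0.193×12.7) = e^(−2.451) = 0.08620; e^(−k₂t) = e^(−1.156) = 0.3148.
C_D = 0.193×4.40/(0.0910−0.193) × (0.08620−0.3148) = (-8.325)×(-0.2286) = 1.904 mol/dm³.

1.90 mol/dm³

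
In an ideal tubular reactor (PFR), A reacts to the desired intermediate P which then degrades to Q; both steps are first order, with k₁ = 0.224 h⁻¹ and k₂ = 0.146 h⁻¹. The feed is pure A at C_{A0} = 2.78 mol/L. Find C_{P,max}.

Evaluating C_P at τ_opt = ln(k₂/k₁)/(k₂−k₁) gives C_{P,max}/C_{A0} = (k₁/k₂)^[k₂/(k₂−k₁)].
= (0.224/0.146)^(0.146/(0.146−0.224)) = (1.534)^(-1.872) = 0.4488.
C_{P,max} = 0.4488×2.78 = 1.25 mol/L.

1.25 mol/L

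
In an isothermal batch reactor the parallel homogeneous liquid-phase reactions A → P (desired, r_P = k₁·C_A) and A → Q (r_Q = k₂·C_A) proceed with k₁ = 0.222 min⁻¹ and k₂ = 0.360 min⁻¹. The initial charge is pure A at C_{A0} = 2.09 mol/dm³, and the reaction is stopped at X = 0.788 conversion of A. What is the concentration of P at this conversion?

0.628 mol/dm³

C_A = C_{A0}(1−X) = 0.4431 mol/dm³.
Both paths are first order in A, so the instantaneous fraction to P is constant: dC_P/d(−C_A) = k₁/(k₁+k₂) = 0.3814.
C_P = 0.3814·(C_{A0}−C_A) = 0.3814×1.647 = 0.628 mol/dm³.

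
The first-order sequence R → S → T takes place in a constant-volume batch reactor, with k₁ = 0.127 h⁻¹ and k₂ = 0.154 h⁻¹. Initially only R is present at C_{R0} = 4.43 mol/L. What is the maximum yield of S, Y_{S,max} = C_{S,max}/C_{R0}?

Evaluating C_S at t_opt = ln(k₂/k₁)/(k₂−k₁) gives C_{S,max}/C_{R0} = (k₁/k₂)^[k₂/(k₂−k₁)].
= (0.127/0.154)^(0.154/(0.154−0.127)) = (0.8247)^(5.704) = 0.3330.

0.333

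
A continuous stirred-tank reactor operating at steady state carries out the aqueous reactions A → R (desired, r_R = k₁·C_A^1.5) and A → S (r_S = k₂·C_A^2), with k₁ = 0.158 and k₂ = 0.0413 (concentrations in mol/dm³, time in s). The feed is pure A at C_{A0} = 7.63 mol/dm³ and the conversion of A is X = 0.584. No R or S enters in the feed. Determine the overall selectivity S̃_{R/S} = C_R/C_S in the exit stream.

2.15

Exit C_A = C_{A0}(1−X) = 7.63×0.416 = 3.174 mol/dm³.
In a CSTR the entire volume is at exit conditions, so r_R = 0.158×3.174^1.5 = 0.8935 and r_S = 0.0413×3.174^2 = 0.4161.
Overall selectivity = C_R/C_S = r_Rτ/(r_Sτ) = r_R/r_S = 2.15.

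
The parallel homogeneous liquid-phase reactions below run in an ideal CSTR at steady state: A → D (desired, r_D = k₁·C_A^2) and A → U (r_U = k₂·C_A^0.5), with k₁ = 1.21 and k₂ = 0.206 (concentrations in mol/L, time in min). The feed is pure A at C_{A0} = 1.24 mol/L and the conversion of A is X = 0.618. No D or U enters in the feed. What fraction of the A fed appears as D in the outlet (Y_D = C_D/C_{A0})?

Exit C_A = C_{A0}(1−X) = 1.24×0.382 = 0.4737 mol/L.
Rates in a CSTR are evaluated at the outlet concentration: r_D = 1.21×0.4737^2 = 0.2715, r_U = 0.206×0.4737^0.5 = 0.1418.
Fraction of consumed A going to D: r_D/(r_D+r_U) = 0.6569.
C_D = 0.6569·C_{A0}·X = 0.6569×1.24×0.618 = 0.503 mol/L; Y_D = C_D/C_{A0} = 0.406.

0.406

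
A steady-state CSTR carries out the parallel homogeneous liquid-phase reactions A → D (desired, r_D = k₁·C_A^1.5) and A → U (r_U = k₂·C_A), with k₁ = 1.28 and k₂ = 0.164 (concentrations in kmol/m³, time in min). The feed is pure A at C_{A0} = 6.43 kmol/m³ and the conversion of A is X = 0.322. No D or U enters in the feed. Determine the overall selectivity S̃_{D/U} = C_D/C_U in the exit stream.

Exit C_A = C_{A0}(1−X) = 6.43×0.678 = 4.360 kmol/m³.
A CSTR operates uniformly at the exit composition, giving r_D = 11.65 and r_U = 0.7150 (each k·C_A^n at C_A = 4.360).
Overall selectivity = C_D/C_U = r_Dτ/(r_Uτ) = r_D/r_U = 16.3.

16.3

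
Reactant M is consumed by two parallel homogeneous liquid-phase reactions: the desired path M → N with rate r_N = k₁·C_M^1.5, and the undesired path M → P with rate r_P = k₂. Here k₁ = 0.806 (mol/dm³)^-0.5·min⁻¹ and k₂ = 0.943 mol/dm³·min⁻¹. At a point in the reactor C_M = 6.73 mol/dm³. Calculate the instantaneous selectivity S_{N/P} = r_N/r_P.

14.9

S_{N/P} = r_N/r_P = (k₁·C_M^1.5)/(k₂) = (k₁/k₂)·C_M^1.5.
= (0.806×6.730^1.5) / (0.943) = 14.07/0.9430 = 14.9.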